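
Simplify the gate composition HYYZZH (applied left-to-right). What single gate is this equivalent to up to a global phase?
I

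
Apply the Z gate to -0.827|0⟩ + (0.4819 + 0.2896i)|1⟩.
-0.827|0⟩ + (-0.4819 - 0.2896i)|1⟩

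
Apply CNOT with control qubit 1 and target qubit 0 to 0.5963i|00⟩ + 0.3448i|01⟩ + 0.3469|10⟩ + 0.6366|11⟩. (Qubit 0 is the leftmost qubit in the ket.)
0.5963i|00⟩ + 0.6366|01⟩ + 0.3469|10⟩ + 0.3448i|11⟩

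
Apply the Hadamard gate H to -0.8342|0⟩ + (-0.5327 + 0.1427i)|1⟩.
(-0.9665 + 0.1009i)|0⟩ + (-0.2132 - 0.1009i)|1⟩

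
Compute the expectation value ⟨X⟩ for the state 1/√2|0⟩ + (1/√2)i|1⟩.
0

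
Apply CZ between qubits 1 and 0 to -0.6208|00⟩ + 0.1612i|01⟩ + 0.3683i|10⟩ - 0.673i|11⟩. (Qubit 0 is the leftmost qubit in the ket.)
-0.6208|00⟩ + 0.1612i|01⟩ + 0.3683i|10⟩ + 0.673i|11⟩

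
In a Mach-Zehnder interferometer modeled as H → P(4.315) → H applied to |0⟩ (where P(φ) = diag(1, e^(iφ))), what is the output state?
(0.3065 - 0.461i)|0⟩ + (0.6935 + 0.461i)|1⟩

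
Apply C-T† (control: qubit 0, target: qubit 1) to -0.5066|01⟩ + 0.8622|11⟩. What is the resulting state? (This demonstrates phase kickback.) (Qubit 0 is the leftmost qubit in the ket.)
-0.5066|01⟩ + (0.6097 - 0.6097i)|11⟩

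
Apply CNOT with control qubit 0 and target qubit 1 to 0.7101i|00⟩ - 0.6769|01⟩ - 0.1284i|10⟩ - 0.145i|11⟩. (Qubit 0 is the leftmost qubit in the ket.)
0.7101i|00⟩ - 0.6769|01⟩ - 0.145i|10⟩ - 0.1284i|11⟩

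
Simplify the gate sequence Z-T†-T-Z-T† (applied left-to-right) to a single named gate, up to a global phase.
T†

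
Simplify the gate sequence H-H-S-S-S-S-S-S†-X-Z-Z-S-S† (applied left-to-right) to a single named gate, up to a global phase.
X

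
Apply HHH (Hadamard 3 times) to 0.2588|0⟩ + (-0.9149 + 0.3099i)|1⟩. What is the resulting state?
(-0.4639 + 0.2191i)|0⟩ + (0.8299 - 0.2191i)|1⟩

H² = I, so H^3 = H: a single Hadamard. With (a, b) = (0.2588, (-0.9149 + 0.3099i)), H gives ((a + b)/√2, (a − b)/√2) = ((-0.4639 + 0.2191i), (0.8299 - 0.2191i)).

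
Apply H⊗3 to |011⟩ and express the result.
1/√8|000⟩ - 1/√8|001⟩ - 1/√8|010⟩ + 1/√8|011⟩ + 1/√8|100⟩ - 1/√8|101⟩ - 1/√8|110⟩ + 1/√8|111⟩

H⊗3 gives amp(|y⟩) = (1/2√2) Σ_x (−1)^(x·y) amp(|x⟩), where x·y is the number of positions in which both x and y have a 1.
|000⟩: (1)/(2√2) = 1/√8
|001⟩: (-1)/(2√2) = -1/√8
|010⟩: (-1)/(2√2) = -1/√8
|011⟩: (1)/(2√2) = 1/√8
|100⟩: (1)/(2√2) = 1/√8
|101⟩: (-1)/(2√2) = -1/√8
|110⟩: (-1)/(2√2) = -1/√8
|111⟩: (1)/(2√2) = 1/√8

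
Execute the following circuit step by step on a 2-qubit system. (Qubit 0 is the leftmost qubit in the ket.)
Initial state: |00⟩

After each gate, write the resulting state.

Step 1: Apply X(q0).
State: |10⟩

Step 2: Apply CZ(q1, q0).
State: |10⟩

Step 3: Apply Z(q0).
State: -|10⟩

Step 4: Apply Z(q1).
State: -|10⟩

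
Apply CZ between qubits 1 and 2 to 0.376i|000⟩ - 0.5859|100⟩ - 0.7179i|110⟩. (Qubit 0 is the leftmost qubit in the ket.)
0.376i|000⟩ - 0.5859|100⟩ - 0.7179i|110⟩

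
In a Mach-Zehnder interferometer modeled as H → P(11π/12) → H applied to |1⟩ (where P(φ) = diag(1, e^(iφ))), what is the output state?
(0.983 - 0.1294i)|0⟩ + (0.01704 + 0.1294i)|1⟩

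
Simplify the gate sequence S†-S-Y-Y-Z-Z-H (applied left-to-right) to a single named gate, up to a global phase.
H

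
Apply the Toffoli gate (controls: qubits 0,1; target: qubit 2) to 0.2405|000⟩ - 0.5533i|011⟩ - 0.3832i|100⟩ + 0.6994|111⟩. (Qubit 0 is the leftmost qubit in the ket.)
0.2405|000⟩ - 0.5533i|011⟩ - 0.3832i|100⟩ + 0.6994|110⟩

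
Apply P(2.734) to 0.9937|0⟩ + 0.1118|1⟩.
0.9937|0⟩ + (-0.1026 + 0.04432i)|1⟩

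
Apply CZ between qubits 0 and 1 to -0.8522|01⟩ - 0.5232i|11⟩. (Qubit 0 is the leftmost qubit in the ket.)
-0.8522|01⟩ + 0.5232i|11⟩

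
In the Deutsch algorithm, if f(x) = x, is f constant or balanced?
Balanced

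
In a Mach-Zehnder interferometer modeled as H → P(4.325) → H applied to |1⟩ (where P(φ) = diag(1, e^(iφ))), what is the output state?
(0.6889 + 0.4629i)|0⟩ + (0.3111 - 0.4629i)|1⟩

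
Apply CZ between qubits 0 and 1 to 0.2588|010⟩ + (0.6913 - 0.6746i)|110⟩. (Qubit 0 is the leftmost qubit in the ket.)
0.2588|010⟩ + (-0.6913 + 0.6746i)|110⟩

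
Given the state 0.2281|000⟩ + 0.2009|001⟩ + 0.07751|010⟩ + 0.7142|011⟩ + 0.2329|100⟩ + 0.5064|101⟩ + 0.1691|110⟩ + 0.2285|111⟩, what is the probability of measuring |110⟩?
0.02859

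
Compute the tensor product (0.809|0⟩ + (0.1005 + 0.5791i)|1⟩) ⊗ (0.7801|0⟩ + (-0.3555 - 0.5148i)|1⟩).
0.6311|00⟩ + (-0.2876 - 0.4165i)|01⟩ + (0.0784 + 0.4518i)|10⟩ + (0.2624 - 0.2576i)|11⟩

amp(|b₁b₂…⟩) = product of the factor amplitudes for bits b₁, b₂, …; only kets whose every factor amplitude is nonzero survive.
|00⟩: (0.809)(0.7801) = 0.6311
|01⟩: (0.809)(-0.3555 - 0.5148i) = (-0.2876 - 0.4165i)
|10⟩: (0.1005 + 0.5791i)(0.7801) = (0.0784 + 0.4518i)
|11⟩: (0.1005 + 0.5791i)(-0.3555 - 0.5148i) = (0.2624 - 0.2576i)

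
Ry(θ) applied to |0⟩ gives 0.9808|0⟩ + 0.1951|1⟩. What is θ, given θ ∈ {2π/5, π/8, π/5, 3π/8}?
π/8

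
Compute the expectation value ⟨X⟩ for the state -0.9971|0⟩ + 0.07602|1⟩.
-0.1516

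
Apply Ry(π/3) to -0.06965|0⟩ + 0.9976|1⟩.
-0.5591|0⟩ + 0.8291|1⟩

Ry(π/3) = [[cos(θ/2), −sin(θ/2)], [sin(θ/2), cos(θ/2)]]; θ = π/3, cos(θ/2) ≈ 0.866025, sin(θ/2) ≈ 0.5.
With a = amp(|0⟩) = -0.06965 and b = amp(|1⟩) = 0.9976:
new amp(|0⟩) = (0.866025)·a + (-0.5)·b = -0.5591
new amp(|1⟩) = (0.5)·a + (0.866025)·b = 0.8291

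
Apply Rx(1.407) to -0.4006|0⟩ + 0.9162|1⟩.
(-0.3055 - 0.5927i)|0⟩ + (0.6987 + 0.2591i)|1⟩

Rx(1.407) = [[cos(θ/2), −i·sin(θ/2)], [−i·sin(θ/2), cos(θ/2)]]; θ = 1.407, cos(θ/2) ≈ 0.762583, sin(θ/2) ≈ 0.646891.
With a = amp(|0⟩) = -0.4006 and b = amp(|1⟩) = 0.9162:
new amp(|0⟩) = (0.762583)·a + (-0.646891i)·b = (-0.3055 - 0.5927i)
new amp(|1⟩) = (-0.646891i)·a + (0.762583)·b = (0.6987 + 0.2591i)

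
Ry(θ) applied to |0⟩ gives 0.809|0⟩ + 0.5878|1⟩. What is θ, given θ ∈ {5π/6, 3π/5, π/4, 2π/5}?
2π/5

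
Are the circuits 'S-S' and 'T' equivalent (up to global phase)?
No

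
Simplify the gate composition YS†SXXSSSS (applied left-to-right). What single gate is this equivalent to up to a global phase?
Y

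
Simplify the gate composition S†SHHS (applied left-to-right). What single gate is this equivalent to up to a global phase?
S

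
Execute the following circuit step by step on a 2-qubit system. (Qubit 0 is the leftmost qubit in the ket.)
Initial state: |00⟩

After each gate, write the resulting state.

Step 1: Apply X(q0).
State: |10⟩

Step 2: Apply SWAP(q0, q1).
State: |01⟩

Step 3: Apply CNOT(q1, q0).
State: |11⟩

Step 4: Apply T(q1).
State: (1/√2 + (1/√2)i)|11⟩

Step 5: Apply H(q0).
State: (1/2 + (1/2)i)|01⟩ + (-1/2 - (1/2)i)|11⟩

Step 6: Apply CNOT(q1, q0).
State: (-1/2 - (1/2)i)|01⟩ + (1/2 + (1/2)i)|11⟩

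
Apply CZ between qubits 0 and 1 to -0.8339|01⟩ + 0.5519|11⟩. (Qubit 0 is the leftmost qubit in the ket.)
-0.8339|01⟩ - 0.5519|11⟩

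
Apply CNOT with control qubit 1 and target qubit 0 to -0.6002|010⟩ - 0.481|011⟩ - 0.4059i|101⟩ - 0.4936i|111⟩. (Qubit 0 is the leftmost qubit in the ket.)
-0.4936i|011⟩ - 0.4059i|101⟩ - 0.6002|110⟩ - 0.481|111⟩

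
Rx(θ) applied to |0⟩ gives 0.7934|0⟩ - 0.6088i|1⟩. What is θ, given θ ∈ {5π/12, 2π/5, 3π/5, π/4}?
5π/12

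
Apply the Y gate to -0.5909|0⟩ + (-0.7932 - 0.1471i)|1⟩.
(-0.1471 + 0.7932i)|0⟩ - 0.5909i|1⟩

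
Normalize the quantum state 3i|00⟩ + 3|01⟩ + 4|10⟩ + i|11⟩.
0.5071i|00⟩ + 0.5071|01⟩ + 0.6761|10⟩ + 0.169i|11⟩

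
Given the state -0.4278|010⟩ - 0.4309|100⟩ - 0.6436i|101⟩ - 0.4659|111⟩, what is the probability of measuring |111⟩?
0.2171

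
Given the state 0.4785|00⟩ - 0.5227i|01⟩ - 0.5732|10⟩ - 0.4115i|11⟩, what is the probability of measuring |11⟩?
0.1693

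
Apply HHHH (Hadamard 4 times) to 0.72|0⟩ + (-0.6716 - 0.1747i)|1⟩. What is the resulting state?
0.72|0⟩ + (-0.6716 - 0.1747i)|1⟩

H² = I, so an even number of Hadamards cancels: H^4 = I and the state is unchanged.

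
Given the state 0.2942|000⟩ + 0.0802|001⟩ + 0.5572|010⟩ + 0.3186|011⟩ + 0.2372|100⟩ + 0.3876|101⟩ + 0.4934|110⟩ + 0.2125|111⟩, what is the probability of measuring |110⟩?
0.2434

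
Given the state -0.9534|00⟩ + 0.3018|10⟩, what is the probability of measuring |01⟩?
0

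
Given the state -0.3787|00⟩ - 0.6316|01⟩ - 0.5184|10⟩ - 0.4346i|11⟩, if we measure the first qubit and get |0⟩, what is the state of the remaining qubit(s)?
-0.5142|0⟩ - 0.8576|1⟩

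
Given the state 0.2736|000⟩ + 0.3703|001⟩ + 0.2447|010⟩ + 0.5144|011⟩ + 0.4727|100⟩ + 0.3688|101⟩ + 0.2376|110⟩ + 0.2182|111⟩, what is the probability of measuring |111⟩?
0.04761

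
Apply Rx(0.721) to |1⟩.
-0.3527i|0⟩ + 0.9357|1⟩

Rx(0.721) = [[cos(θ/2), −i·sin(θ/2)], [−i·sin(θ/2), cos(θ/2)]]; θ = 0.721, cos(θ/2) ≈ 0.935721, sin(θ/2) ≈ 0.352742.
With a = amp(|0⟩) = 0 and b = amp(|1⟩) = 1:
new amp(|0⟩) = (0.935721)·a + (-0.352742i)·b = -0.3527i
new amp(|1⟩) = (-0.352742i)·a + (0.935721)·b = 0.9357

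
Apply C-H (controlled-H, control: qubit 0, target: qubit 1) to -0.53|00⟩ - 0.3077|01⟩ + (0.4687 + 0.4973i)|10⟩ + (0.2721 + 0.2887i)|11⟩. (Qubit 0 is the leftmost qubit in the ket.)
-0.53|00⟩ - 0.3077|01⟩ + (0.5238 + 0.5558i)|10⟩ + (0.139 + 0.1475i)|11⟩

C-H leaves the control-|0⟩ kets |00⟩, |01⟩ unchanged and applies H to qubit 1 on the control-|1⟩ pair (|10⟩, |11⟩).
H = [[1/√2, 1/√2], [1/√2, -1/√2]].
With a = amp(|10⟩) = (0.4687 + 0.4973i) and b = amp(|11⟩) = (0.2721 + 0.2887i):
new amp(|10⟩) = (1/√2)·a + (1/√2)·b = (0.5238 + 0.5558i)
new amp(|11⟩) = (1/√2)·a + (-1/√2)·b = (0.139 + 0.1475i)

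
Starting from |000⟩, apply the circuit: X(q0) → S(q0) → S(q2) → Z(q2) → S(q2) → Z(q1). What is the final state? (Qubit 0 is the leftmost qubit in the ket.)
i|100⟩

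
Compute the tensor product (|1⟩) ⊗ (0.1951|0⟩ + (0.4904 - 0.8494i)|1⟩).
0.1951|10⟩ + (0.4904 - 0.8494i)|11⟩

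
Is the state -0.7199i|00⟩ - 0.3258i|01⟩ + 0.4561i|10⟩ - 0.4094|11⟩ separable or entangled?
Entangled

Writing the state as a|00⟩ + b|01⟩ + c|10⟩ + d|11⟩, it is a product state iff ad − bc = 0.
Here (a, b, c, d) = (-0.7199i, -0.3258i, 0.4561i, -0.4094): ad − bc = (-0.7199i)(-0.4094) − (-0.3258i)(0.4561i) = (-0.1486 + 0.2947i) ≠ 0, so the state is entangled.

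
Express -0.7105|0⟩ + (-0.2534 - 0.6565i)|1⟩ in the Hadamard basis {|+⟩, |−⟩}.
(-0.6816 - 0.4642i)|+⟩ + (-0.3232 + 0.4642i)|−⟩

With |ψ⟩ = α|0⟩ + β|1⟩, the Hadamard-basis coefficients are ⟨+|ψ⟩ = (α + β)/√2 and ⟨−|ψ⟩ = (α − β)/√2.
Here α = -0.7105, β = (-0.2534 - 0.6565i): (α + β)/√2 = (-0.6816 - 0.4642i), (α − β)/√2 = (-0.3232 + 0.4642i).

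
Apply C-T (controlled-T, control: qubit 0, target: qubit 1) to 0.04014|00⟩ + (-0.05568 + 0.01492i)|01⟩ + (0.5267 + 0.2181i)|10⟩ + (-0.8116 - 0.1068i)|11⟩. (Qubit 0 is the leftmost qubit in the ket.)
0.04014|00⟩ + (-0.05568 + 0.01492i)|01⟩ + (0.5267 + 0.2181i)|10⟩ + (-0.4984 - 0.6494i)|11⟩

C-T leaves the control-|0⟩ kets |00⟩, |01⟩ unchanged and applies T to qubit 1 on the control-|1⟩ pair (|10⟩, |11⟩).
T = [[1, 0], [0, (1/√2 + (1/√2)i)]].
With a = amp(|10⟩) = (0.5267 + 0.2181i) and b = amp(|11⟩) = (-0.8116 - 0.1068i):
new amp(|10⟩) = (1)·a = (0.5267 + 0.2181i)
new amp(|11⟩) = (1/√2 + (1/√2)i)·b = (-0.4984 - 0.6494i)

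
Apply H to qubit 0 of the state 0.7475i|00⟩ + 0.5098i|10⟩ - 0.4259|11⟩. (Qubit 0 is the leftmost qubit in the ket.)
0.889i|00⟩ - 0.3012|01⟩ + 0.1681i|10⟩ + 0.3012|11⟩

H on qubit 0 mixes each pair of kets that differ only in qubit 0: amplitudes (a, b) of (|…0…⟩, |…1…⟩) become ((a + b)/√2, (a − b)/√2). Kets absent from the input have amplitude 0.
(|00⟩, |10⟩): (a, b) = (0.7475i, 0.5098i) → (0.889i, 0.1681i)
(|01⟩, |11⟩): (a, b) = (0, -0.4259) → (-0.3012, 0.3012)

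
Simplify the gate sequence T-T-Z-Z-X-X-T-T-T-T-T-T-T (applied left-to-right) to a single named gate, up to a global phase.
T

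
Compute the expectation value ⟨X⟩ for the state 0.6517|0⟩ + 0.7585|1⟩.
0.9886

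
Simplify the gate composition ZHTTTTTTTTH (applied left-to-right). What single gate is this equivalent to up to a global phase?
Z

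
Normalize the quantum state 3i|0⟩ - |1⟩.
0.9487i|0⟩ - 0.3162|1⟩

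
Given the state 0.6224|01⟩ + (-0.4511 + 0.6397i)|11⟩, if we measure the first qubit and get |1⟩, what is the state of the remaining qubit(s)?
(-0.5763 + 0.8172i)|1⟩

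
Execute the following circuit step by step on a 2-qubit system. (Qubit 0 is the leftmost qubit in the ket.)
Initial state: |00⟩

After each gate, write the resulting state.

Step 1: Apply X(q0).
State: |10⟩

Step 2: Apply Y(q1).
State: i|11⟩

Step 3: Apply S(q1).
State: -|11⟩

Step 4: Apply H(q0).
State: -1/√2|01⟩ + 1/√2|11⟩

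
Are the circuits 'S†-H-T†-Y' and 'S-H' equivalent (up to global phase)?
No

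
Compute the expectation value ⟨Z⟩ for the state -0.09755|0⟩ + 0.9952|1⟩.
-0.9809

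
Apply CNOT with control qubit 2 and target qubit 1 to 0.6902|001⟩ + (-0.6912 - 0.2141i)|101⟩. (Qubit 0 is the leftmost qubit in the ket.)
0.6902|011⟩ + (-0.6912 - 0.2141i)|111⟩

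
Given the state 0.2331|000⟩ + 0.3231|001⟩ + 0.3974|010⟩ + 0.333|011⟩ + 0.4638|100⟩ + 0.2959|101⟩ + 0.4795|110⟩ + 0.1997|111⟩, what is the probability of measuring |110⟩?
0.2299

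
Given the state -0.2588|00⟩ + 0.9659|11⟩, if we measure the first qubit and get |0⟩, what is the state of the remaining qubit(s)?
-|0⟩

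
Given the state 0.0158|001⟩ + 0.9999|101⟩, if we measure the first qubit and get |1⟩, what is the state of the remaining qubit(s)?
|01⟩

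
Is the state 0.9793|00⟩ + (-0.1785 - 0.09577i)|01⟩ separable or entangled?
Separable

Writing the state as a|00⟩ + b|01⟩ + c|10⟩ + d|11⟩, it is a product state iff ad − bc = 0.
Here (a, b, c, d) = (0.9793, (-0.1785 - 0.09577i), 0, 0): ad − bc = (0.9793)(0) − (-0.1785 - 0.09577i)(0) = 0, so the state is separable.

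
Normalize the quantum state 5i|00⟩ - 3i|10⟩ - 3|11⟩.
0.7625i|00⟩ - 0.4575i|10⟩ - 0.4575|11⟩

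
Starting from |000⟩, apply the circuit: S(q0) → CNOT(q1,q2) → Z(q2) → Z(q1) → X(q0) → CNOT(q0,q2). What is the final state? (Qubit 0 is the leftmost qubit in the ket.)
|101⟩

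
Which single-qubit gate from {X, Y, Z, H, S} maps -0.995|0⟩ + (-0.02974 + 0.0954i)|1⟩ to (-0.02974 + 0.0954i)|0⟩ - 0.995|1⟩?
X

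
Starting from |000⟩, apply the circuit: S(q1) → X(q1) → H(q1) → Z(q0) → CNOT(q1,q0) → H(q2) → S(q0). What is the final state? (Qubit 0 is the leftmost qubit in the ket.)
1/2|000⟩ + 1/2|001⟩ - (1/2)i|110⟩ - (1/2)i|111⟩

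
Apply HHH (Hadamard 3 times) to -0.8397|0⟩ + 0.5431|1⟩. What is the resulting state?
-0.2097|0⟩ - 0.9778|1⟩

H² = I, so H^3 = H: a single Hadamard. With (a, b) = (-0.8397, 0.5431), H gives ((a + b)/√2, (a − b)/√2) = (-0.2097, -0.9778).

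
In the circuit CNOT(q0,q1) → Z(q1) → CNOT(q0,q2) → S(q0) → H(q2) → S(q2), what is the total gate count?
6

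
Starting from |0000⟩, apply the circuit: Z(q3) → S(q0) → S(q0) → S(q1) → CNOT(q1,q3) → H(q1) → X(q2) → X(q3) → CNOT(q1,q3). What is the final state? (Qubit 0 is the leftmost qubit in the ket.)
1/√2|0011⟩ + 1/√2|0110⟩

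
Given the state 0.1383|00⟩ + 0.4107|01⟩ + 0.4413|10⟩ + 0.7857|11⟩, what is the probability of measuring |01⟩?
0.1687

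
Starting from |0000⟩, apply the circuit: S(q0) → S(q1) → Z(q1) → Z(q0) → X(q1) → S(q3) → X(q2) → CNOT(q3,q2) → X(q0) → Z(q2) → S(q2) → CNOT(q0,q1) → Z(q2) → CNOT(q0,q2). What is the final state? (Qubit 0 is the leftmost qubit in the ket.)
i|1000⟩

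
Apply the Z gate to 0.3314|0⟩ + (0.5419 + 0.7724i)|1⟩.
0.3314|0⟩ + (-0.5419 - 0.7724i)|1⟩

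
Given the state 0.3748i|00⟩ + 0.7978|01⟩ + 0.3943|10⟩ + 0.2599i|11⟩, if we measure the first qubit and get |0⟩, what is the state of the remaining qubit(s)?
0.4252i|0⟩ + 0.9051|1⟩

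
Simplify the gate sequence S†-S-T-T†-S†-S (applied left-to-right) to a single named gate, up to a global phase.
I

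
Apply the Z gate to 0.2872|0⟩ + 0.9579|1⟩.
0.2872|0⟩ - 0.9579|1⟩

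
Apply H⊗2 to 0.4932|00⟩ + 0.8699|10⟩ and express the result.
0.6816|00⟩ + 0.6816|01⟩ - 0.1884|10⟩ - 0.1884|11⟩

H⊗2 gives amp(|y⟩) = (1/2) Σ_x (−1)^(x·y) amp(|x⟩), where x·y is the number of positions in which both x and y have a 1.
|00⟩: (0.4932 + 0.8699)/2 = 0.6816
|01⟩: (0.4932 + 0.8699)/2 = 0.6816
|10⟩: (0.4932 - 0.8699)/2 = -0.1884
|11⟩: (0.4932 - 0.8699)/2 = -0.1884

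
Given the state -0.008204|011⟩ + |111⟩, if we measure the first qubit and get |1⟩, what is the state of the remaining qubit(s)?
|11⟩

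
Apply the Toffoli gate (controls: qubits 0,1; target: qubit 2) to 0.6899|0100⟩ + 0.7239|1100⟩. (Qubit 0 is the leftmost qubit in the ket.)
0.6899|0100⟩ + 0.7239|1110⟩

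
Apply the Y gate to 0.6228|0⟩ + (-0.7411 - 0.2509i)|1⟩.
(-0.2509 + 0.7411i)|0⟩ + 0.6228i|1⟩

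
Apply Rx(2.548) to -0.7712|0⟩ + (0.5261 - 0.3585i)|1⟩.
(-0.5684 - 0.5031i)|0⟩ + (0.1539 + 0.6326i)|1⟩

Rx(2.548) = [[cos(θ/2), −i·sin(θ/2)], [−i·sin(θ/2), cos(θ/2)]]; θ = 2.548, cos(θ/2) ≈ 0.292458, sin(θ/2) ≈ 0.956278.
With a = amp(|0⟩) = -0.7712 and b = amp(|1⟩) = (0.5261 - 0.3585i):
new amp(|0⟩) = (0.292458)·a + (-0.956278i)·b = (-0.5684 - 0.5031i)
new amp(|1⟩) = (-0.956278i)·a + (0.292458)·b = (0.1539 + 0.6326i)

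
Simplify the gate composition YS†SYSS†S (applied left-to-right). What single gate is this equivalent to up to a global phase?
S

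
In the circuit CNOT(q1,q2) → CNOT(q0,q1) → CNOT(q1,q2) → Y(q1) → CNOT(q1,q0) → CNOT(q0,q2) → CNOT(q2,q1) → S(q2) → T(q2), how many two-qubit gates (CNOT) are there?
6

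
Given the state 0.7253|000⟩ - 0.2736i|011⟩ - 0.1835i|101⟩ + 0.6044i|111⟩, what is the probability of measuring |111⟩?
0.3653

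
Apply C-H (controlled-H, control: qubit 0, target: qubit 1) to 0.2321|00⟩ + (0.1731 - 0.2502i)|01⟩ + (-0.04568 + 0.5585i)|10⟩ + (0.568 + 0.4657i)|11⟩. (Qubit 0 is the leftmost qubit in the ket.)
0.2321|00⟩ + (0.1731 - 0.2502i)|01⟩ + (0.3693 + 0.7242i)|10⟩ + (-0.4339 + 0.06562i)|11⟩

C-H leaves the control-|0⟩ kets |00⟩, |01⟩ unchanged and applies H to qubit 1 on the control-|1⟩ pair (|10⟩, |11⟩).
H = [[1/√2, 1/√2], [1/√2, -1/√2]].
With a = amp(|10⟩) = (-0.04568 + 0.5585i) and b = amp(|11⟩) = (0.568 + 0.4657i):
new amp(|10⟩) = (1/√2)·a + (1/√2)·b = (0.3693 + 0.7242i)
new amp(|11⟩) = (1/√2)·a + (-1/√2)·b = (-0.4339 + 0.06562i)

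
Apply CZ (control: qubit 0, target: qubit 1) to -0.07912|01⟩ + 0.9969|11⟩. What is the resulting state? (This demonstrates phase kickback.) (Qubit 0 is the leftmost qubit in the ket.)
-0.07912|01⟩ - 0.9969|11⟩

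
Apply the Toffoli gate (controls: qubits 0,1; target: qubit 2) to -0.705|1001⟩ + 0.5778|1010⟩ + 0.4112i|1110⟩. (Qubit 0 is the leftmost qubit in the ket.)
-0.705|1001⟩ + 0.5778|1010⟩ + 0.4112i|1100⟩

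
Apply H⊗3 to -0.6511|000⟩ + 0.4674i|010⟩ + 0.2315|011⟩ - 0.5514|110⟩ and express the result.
(-0.3433 + 0.1653i)|000⟩ + (-0.507 + 0.1653i)|001⟩ + (-0.1171 - 0.1653i)|010⟩ + (0.0466 - 0.1653i)|011⟩ + (0.0466 + 0.1653i)|100⟩ + (-0.1171 + 0.1653i)|101⟩ + (-0.507 - 0.1653i)|110⟩ + (-0.3433 - 0.1653i)|111⟩

H⊗3 gives amp(|y⟩) = (1/2√2) Σ_x (−1)^(x·y) amp(|x⟩), where x·y is the number of positions in which both x and y have a 1.
|000⟩: (-0.6511 + 0.4674i + 0.2315 - 0.5514)/(2√2) = (-0.3433 + 0.1653i)
|001⟩: (-0.6511 + 0.4674i - 0.2315 - 0.5514)/(2√2) = (-0.507 + 0.1653i)
|010⟩: (-0.6511 - 0.4674i - 0.2315 + 0.5514)/(2√2) = (-0.1171 - 0.1653i)
|011⟩: (-0.6511 - 0.4674i + 0.2315 + 0.5514)/(2√2) = (0.0466 - 0.1653i)
|100⟩: (-0.6511 + 0.4674i + 0.2315 + 0.5514)/(2√2) = (0.0466 + 0.1653i)
|101⟩: (-0.6511 + 0.4674i - 0.2315 + 0.5514)/(2√2) = (-0.1171 + 0.1653i)
|110⟩: (-0.6511 - 0.4674i - 0.2315 - 0.5514)/(2√2) = (-0.507 - 0.1653i)
|111⟩: (-0.6511 - 0.4674i + 0.2315 - 0.5514)/(2√2) = (-0.3433 - 0.1653i)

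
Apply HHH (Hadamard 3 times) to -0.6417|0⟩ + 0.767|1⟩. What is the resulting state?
0.0886|0⟩ - 0.9961|1⟩

H² = I, so H^3 = H: a single Hadamard. With (a, b) = (-0.6417, 0.767), H gives ((a + b)/√2, (a − b)/√2) = (0.0886, -0.9961).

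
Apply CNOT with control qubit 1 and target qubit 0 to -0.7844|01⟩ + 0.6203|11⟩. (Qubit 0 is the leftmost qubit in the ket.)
0.6203|01⟩ - 0.7844|11⟩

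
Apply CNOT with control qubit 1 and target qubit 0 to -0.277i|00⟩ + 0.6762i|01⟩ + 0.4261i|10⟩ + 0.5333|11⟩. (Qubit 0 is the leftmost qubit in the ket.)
-0.277i|00⟩ + 0.5333|01⟩ + 0.4261i|10⟩ + 0.6762i|11⟩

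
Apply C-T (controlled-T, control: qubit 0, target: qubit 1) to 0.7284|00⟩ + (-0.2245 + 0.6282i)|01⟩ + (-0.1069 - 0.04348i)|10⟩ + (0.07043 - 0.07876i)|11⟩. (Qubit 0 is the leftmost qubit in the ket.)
0.7284|00⟩ + (-0.2245 + 0.6282i)|01⟩ + (-0.1069 - 0.04348i)|10⟩ + (0.1055 - 0.00589i)|11⟩

C-T leaves the control-|0⟩ kets |00⟩, |01⟩ unchanged and applies T to qubit 1 on the control-|1⟩ pair (|10⟩, |11⟩).
T = [[1, 0], [0, (1/√2 + (1/√2)i)]].
With a = amp(|10⟩) = (-0.1069 - 0.04348i) and b = amp(|11⟩) = (0.07043 - 0.07876i):
new amp(|10⟩) = (1)·a = (-0.1069 - 0.04348i)
new amp(|11⟩) = (1/√2 + (1/√2)i)·b = (0.1055 - 0.00589i)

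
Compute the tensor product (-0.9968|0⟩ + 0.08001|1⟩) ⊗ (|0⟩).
-0.9968|00⟩ + 0.08001|10⟩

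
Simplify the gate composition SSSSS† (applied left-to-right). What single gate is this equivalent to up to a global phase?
S†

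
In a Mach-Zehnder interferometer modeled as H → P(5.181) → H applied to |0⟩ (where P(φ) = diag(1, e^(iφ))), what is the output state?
(0.7258 - 0.4461i)|0⟩ + (0.2742 + 0.4461i)|1⟩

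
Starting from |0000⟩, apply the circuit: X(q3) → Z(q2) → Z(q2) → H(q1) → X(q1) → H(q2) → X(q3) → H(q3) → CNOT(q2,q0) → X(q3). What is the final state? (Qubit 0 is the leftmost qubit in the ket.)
1/√8|0000⟩ + 1/√8|0001⟩ + 1/√8|0100⟩ + 1/√8|0101⟩ + 1/√8|1010⟩ + 1/√8|1011⟩ + 1/√8|1110⟩ + 1/√8|1111⟩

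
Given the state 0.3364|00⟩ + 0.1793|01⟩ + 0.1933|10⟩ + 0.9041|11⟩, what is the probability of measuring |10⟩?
0.03736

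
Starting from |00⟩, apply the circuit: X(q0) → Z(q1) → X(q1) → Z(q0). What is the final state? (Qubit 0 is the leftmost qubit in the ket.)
-|11⟩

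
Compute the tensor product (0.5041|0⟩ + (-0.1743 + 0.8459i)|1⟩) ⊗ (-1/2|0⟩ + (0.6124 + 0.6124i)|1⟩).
-0.2521|00⟩ + (0.3087 + 0.3087i)|01⟩ + (0.08715 - 0.423i)|10⟩ + (-0.6248 + 0.4113i)|11⟩

amp(|b₁b₂…⟩) = product of the factor amplitudes for bits b₁, b₂, …; only kets whose every factor amplitude is nonzero survive.
|00⟩: (0.5041)(-1/2) = -0.2521
|01⟩: (0.5041)(0.6124 + 0.6124i) = (0.3087 + 0.3087i)
|10⟩: (-0.1743 + 0.8459i)(-1/2) = (0.08715 - 0.423i)
|11⟩: (-0.1743 + 0.8459i)(0.6124 + 0.6124i) = (-0.6248 + 0.4113i)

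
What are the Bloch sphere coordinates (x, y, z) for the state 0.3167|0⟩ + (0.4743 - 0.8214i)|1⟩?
(0.3004, -0.5203, -0.7994)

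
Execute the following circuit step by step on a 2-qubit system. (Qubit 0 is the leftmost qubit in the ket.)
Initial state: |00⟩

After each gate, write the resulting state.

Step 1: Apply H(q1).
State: 1/√2|00⟩ + 1/√2|01⟩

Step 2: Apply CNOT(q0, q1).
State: 1/√2|00⟩ + 1/√2|01⟩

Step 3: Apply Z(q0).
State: 1/√2|00⟩ + 1/√2|01⟩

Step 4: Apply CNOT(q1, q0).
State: 1/√2|00⟩ + 1/√2|11⟩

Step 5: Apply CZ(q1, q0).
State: 1/√2|00⟩ - 1/√2|11⟩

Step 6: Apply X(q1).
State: 1/√2|01⟩ - 1/√2|10⟩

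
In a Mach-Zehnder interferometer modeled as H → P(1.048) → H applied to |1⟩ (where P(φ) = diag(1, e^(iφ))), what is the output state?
(0.2503 - 0.4332i)|0⟩ + (0.7497 + 0.4332i)|1⟩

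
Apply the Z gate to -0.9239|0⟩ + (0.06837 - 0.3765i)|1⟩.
-0.9239|0⟩ + (-0.06837 + 0.3765i)|1⟩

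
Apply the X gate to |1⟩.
|0⟩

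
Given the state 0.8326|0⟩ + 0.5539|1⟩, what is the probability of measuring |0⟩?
0.6932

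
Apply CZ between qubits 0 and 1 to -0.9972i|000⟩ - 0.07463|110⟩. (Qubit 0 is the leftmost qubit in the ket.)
-0.9972i|000⟩ + 0.07463|110⟩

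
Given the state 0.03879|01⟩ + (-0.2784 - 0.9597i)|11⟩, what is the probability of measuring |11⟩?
0.9985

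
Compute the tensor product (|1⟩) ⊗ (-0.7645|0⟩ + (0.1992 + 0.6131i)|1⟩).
-0.7645|10⟩ + (0.1992 + 0.6131i)|11⟩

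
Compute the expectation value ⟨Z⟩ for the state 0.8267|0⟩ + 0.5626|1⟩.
0.3669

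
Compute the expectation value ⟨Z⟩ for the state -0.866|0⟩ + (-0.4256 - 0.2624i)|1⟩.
0.5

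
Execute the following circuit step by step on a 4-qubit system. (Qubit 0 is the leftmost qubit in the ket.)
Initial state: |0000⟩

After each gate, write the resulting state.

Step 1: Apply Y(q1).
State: i|0100⟩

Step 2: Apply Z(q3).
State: i|0100⟩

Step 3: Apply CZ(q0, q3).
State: i|0100⟩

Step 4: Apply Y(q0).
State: -|1100⟩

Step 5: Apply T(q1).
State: (-1/√2 - (1/√2)i)|1100⟩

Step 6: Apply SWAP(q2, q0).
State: (-1/√2 - (1/√2)i)|0110⟩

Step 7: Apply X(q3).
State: (-1/√2 - (1/√2)i)|0111⟩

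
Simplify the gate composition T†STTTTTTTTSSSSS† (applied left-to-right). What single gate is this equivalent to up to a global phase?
T†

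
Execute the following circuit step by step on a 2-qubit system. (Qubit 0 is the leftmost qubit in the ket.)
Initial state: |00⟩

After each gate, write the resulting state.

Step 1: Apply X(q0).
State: |10⟩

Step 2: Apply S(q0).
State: i|10⟩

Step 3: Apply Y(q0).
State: |00⟩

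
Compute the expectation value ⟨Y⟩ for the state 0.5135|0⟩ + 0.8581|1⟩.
0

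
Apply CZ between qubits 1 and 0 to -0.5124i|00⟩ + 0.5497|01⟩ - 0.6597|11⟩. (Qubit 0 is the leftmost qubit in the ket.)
-0.5124i|00⟩ + 0.5497|01⟩ + 0.6597|11⟩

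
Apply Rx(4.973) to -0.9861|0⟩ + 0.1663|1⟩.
(0.782 - 0.1013i)|0⟩ + (-0.1319 + 0.6008i)|1⟩

Rx(4.973) = [[cos(θ/2), −i·sin(θ/2)], [−i·sin(θ/2), cos(θ/2)]]; θ = 4.973, cos(θ/2) ≈ -0.792991, sin(θ/2) ≈ 0.609233.
With a = amp(|0⟩) = -0.9861 and b = amp(|1⟩) = 0.1663:
new amp(|0⟩) = (-0.792991)·a + (-0.609233i)·b = (0.782 - 0.1013i)
new amp(|1⟩) = (-0.609233i)·a + (-0.792991)·b = (-0.1319 + 0.6008i)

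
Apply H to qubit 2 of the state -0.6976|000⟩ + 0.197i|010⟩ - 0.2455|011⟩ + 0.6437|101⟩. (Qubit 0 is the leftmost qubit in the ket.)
-0.4933|000⟩ - 0.4933|001⟩ + (-0.1736 + 0.1393i)|010⟩ + (0.1736 + 0.1393i)|011⟩ + 0.4552|100⟩ - 0.4552|101⟩

H on qubit 2 mixes each pair of kets that differ only in qubit 2: amplitudes (a, b) of (|…0…⟩, |…1…⟩) become ((a + b)/√2, (a − b)/√2). Kets absent from the input have amplitude 0.
(|000⟩, |001⟩): (a, b) = (-0.6976, 0) → (-0.4933, -0.4933)
(|010⟩, |011⟩): (a, b) = (0.197i, -0.2455) → ((-0.1736 + 0.1393i), (0.1736 + 0.1393i))
(|100⟩, |101⟩): (a, b) = (0, 0.6437) → (0.4552, -0.4552)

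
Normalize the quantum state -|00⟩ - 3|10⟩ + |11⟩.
-0.3015|00⟩ - 0.9045|10⟩ + 0.3015|11⟩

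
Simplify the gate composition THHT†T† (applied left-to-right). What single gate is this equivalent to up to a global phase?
T†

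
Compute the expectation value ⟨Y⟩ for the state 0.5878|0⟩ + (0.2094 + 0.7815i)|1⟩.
0.9187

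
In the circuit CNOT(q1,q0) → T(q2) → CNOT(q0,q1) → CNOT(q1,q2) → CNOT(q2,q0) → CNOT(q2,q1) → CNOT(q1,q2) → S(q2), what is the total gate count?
8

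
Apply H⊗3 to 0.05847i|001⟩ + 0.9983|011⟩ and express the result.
(0.353 + 0.02067i)|000⟩ + (-0.353 - 0.02067i)|001⟩ + (-0.353 + 0.02067i)|010⟩ + (0.353 - 0.02067i)|011⟩ + (0.353 + 0.02067i)|100⟩ + (-0.353 - 0.02067i)|101⟩ + (-0.353 + 0.02067i)|110⟩ + (0.353 - 0.02067i)|111⟩

H⊗3 gives amp(|y⟩) = (1/2√2) Σ_x (−1)^(x·y) amp(|x⟩), where x·y is the number of positions in which both x and y have a 1.
|000⟩: (0.05847i + 0.9983)/(2√2) = (0.353 + 0.02067i)
|001⟩: (-0.05847i - 0.9983)/(2√2) = (-0.353 - 0.02067i)
|010⟩: (0.05847i - 0.9983)/(2√2) = (-0.353 + 0.02067i)
|011⟩: (-0.05847i + 0.9983)/(2√2) = (0.353 - 0.02067i)
|100⟩: (0.05847i + 0.9983)/(2√2) = (0.353 + 0.02067i)
|101⟩: (-0.05847i - 0.9983)/(2√2) = (-0.353 - 0.02067i)
|110⟩: (0.05847i - 0.9983)/(2√2) = (-0.353 + 0.02067i)
|111⟩: (-0.05847i + 0.9983)/(2√2) = (0.353 - 0.02067i)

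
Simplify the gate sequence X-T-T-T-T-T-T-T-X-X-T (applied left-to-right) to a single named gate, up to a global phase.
X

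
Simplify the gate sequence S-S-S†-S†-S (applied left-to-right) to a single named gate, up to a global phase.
S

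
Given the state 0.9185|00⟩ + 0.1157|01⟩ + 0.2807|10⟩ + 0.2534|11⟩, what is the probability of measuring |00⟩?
0.8436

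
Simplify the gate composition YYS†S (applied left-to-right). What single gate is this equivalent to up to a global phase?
I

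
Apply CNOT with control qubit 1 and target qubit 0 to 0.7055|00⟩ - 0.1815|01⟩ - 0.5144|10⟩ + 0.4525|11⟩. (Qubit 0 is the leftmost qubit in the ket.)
0.7055|00⟩ + 0.4525|01⟩ - 0.5144|10⟩ - 0.1815|11⟩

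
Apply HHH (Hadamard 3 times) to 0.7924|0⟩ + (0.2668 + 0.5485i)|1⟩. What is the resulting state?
(0.749 + 0.3878i)|0⟩ + (0.3717 - 0.3878i)|1⟩

H² = I, so H^3 = H: a single Hadamard. With (a, b) = (0.7924, (0.2668 + 0.5485i)), H gives ((a + b)/√2, (a − b)/√2) = ((0.749 + 0.3878i), (0.3717 - 0.3878i)).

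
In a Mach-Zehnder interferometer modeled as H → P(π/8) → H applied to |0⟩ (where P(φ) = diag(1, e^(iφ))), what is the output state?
(0.9619 + 0.1913i)|0⟩ + (0.03806 - 0.1913i)|1⟩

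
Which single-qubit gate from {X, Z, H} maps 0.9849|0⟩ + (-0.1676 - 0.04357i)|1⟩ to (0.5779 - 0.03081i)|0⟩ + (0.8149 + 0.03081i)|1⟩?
H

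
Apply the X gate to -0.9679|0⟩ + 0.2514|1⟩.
0.2514|0⟩ - 0.9679|1⟩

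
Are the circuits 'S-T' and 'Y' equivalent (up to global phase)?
No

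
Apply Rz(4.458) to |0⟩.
(-0.6117 - 0.7911i)|0⟩

Rz(4.458) = [[e^(−iθ/2), 0], [0, e^(iθ/2)]] with e^(±iθ/2) = cos(θ/2) ± i·sin(θ/2); θ = 4.458, cos(θ/2) ≈ -0.611697, sin(θ/2) ≈ 0.791092.
With a = amp(|0⟩) = 1 and b = amp(|1⟩) = 0:
new amp(|0⟩) = (-0.611697 - 0.791092i)·a = (-0.6117 - 0.7911i)
new amp(|1⟩) = (-0.611697 + 0.791092i)·b = 0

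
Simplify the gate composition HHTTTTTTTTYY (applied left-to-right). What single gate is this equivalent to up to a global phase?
I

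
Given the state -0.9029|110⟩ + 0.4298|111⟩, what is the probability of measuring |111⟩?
0.1847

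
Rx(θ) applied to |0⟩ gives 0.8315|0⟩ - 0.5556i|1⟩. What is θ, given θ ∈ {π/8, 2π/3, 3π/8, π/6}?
3π/8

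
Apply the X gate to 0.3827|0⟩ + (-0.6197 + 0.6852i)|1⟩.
(-0.6197 + 0.6852i)|0⟩ + 0.3827|1⟩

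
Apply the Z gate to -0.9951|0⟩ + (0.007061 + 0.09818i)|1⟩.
-0.9951|0⟩ + (-0.007061 - 0.09818i)|1⟩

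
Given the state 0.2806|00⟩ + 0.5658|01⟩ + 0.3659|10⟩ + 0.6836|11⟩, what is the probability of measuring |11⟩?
0.4673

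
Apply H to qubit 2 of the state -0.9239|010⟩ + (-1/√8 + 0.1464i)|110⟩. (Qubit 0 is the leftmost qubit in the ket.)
-0.6533|010⟩ - 0.6533|011⟩ + (-0.25 + 0.1035i)|110⟩ + (-0.25 + 0.1035i)|111⟩

H on qubit 2 mixes each pair of kets that differ only in qubit 2: amplitudes (a, b) of (|…0…⟩, |…1…⟩) become ((a + b)/√2, (a − b)/√2). Kets absent from the input have amplitude 0.
(|010⟩, |011⟩): (a, b) = (-0.9239, 0) → (-0.6533, -0.6533)
(|110⟩, |111⟩): (a, b) = ((-1/√8 + 0.1464i), 0) → ((-0.25 + 0.1035i), (-0.25 + 0.1035i))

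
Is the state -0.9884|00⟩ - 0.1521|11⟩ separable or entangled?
Entangled

Writing the state as a|00⟩ + b|01⟩ + c|10⟩ + d|11⟩, it is a product state iff ad − bc = 0.
Here (a, b, c, d) = (-0.9884, 0, 0, -0.1521): ad − bc = (-0.9884)(-0.1521) − (0)(0) = 0.1503 ≠ 0, so the state is entangled.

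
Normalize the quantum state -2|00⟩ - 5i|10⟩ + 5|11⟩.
-0.2722|00⟩ - 0.6804i|10⟩ + 0.6804|11⟩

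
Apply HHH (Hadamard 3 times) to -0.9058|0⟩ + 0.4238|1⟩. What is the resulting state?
-0.3408|0⟩ - 0.9402|1⟩

H² = I, so H^3 = H: a single Hadamard. With (a, b) = (-0.9058, 0.4238), H gives ((a + b)/√2, (a − b)/√2) = (-0.3408, -0.9402).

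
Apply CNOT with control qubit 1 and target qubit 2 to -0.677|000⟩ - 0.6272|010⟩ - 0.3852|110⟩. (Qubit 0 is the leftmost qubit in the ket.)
-0.677|000⟩ - 0.6272|011⟩ - 0.3852|111⟩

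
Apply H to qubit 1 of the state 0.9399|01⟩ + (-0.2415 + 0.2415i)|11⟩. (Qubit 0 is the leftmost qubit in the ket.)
0.6646|00⟩ - 0.6646|01⟩ + (-0.1708 + 0.1708i)|10⟩ + (0.1708 - 0.1708i)|11⟩

H on qubit 1 mixes each pair of kets that differ only in qubit 1: amplitudes (a, b) of (|…0…⟩, |…1…⟩) become ((a + b)/√2, (a − b)/√2). Kets absent from the input have amplitude 0.
(|00⟩, |01⟩): (a, b) = (0, 0.9399) → (0.6646, -0.6646)
(|10⟩, |11⟩): (a, b) = (0, (-0.2415 + 0.2415i)) → ((-0.1708 + 0.1708i), (0.1708 - 0.1708i))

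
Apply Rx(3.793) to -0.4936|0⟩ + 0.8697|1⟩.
(0.1579 - 0.824i)|0⟩ + (-0.2783 + 0.4676i)|1⟩

Rx(3.793) = [[cos(θ/2), −i·sin(θ/2)], [−i·sin(θ/2), cos(θ/2)]]; θ = 3.793, cos(θ/2) ≈ -0.319976, sin(θ/2) ≈ 0.947426.
With a = amp(|0⟩) = -0.4936 and b = amp(|1⟩) = 0.8697:
new amp(|0⟩) = (-0.319976)·a + (-0.947426i)·b = (0.1579 - 0.824i)
new amp(|1⟩) = (-0.947426i)·a + (-0.319976)·b = (-0.2783 + 0.4676i)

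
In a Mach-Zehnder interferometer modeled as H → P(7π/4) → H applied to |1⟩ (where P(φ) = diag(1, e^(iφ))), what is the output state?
(0.1464 + (1/√8)i)|0⟩ + (0.8536 - (1/√8)i)|1⟩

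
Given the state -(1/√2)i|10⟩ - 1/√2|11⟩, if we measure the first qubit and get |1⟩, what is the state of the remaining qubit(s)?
-(1/√2)i|0⟩ - 1/√2|1⟩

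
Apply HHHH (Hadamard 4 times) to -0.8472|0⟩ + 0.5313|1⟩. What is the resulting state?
-0.8472|0⟩ + 0.5313|1⟩

H² = I, so an even number of Hadamards cancels: H^4 = I and the state is unchanged.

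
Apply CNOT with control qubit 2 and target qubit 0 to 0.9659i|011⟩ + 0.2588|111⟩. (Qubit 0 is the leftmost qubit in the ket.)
0.2588|011⟩ + 0.9659i|111⟩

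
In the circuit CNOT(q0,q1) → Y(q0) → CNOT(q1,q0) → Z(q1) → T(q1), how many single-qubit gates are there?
3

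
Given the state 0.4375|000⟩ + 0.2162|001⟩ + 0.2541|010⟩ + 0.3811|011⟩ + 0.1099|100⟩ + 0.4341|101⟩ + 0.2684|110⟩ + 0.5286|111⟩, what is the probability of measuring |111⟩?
0.2794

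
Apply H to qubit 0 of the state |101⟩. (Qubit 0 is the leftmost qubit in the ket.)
1/√2|001⟩ - 1/√2|101⟩

H on qubit 0 mixes each pair of kets that differ only in qubit 0: amplitudes (a, b) of (|…0…⟩, |…1…⟩) become ((a + b)/√2, (a − b)/√2). Kets absent from the input have amplitude 0.
(|001⟩, |101⟩): (a, b) = (0, 1) → (1/√2, -1/√2)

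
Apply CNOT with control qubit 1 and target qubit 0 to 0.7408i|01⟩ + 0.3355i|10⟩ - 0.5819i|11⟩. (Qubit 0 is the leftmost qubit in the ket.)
-0.5819i|01⟩ + 0.3355i|10⟩ + 0.7408i|11⟩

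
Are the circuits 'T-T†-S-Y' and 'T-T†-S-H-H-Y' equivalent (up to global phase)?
Yes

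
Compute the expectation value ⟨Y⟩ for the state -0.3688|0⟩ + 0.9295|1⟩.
0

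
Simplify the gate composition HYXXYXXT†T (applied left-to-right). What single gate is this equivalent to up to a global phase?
H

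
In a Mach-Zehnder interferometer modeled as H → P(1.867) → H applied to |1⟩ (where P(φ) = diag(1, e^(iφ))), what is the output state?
(0.6459 - 0.4782i)|0⟩ + (0.3541 + 0.4782i)|1⟩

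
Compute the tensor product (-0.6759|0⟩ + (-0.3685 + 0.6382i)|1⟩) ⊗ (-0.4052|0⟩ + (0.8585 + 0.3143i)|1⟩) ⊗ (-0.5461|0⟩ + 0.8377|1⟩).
-0.1496|000⟩ + 0.2294|001⟩ + (0.3169 + 0.116i)|010⟩ + (-0.4861 - 0.178i)|011⟩ + (-0.08154 + 0.1412i)|100⟩ + (0.1251 - 0.2166i)|101⟩ + (0.2823 - 0.236i)|110⟩ + (-0.433 + 0.3619i)|111⟩

amp(|b₁b₂…⟩) = product of the factor amplitudes for bits b₁, b₂, …; only kets whose every factor amplitude is nonzero survive.
|000⟩: (-0.6759)(-0.4052)(-0.5461) = -0.1496
|001⟩: (-0.6759)(-0.4052)(0.8377) = 0.2294
|010⟩: (-0.6759)(0.8585 + 0.3143i)(-0.5461) = (0.3169 + 0.116i)
|011⟩: (-0.6759)(0.8585 + 0.3143i)(0.8377) = (-0.4861 - 0.178i)
|100⟩: (-0.3685 + 0.6382i)(-0.4052)(-0.5461) = (-0.08154 + 0.1412i)
|101⟩: (-0.3685 + 0.6382i)(-0.4052)(0.8377) = (0.1251 - 0.2166i)
|110⟩: (-0.3685 + 0.6382i)(0.8585 + 0.3143i)(-0.5461) = (0.2823 - 0.236i)
|111⟩: (-0.3685 + 0.6382i)(0.8585 + 0.3143i)(0.8377) = (-0.433 + 0.3619i)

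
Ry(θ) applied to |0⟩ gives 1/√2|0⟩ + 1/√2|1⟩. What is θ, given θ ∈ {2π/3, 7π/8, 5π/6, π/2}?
π/2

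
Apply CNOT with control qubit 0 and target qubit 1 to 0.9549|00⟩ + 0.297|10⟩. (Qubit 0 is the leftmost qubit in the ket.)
0.9549|00⟩ + 0.297|11⟩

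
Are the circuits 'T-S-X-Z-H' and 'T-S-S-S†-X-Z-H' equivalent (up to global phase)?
Yes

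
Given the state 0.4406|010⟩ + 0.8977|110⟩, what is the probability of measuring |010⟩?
0.1941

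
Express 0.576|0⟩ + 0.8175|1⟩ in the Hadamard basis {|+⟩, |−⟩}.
0.9854|+⟩ - 0.1708|−⟩

With |ψ⟩ = α|0⟩ + β|1⟩, the Hadamard-basis coefficients are ⟨+|ψ⟩ = (α + β)/√2 and ⟨−|ψ⟩ = (α − β)/√2.
Here α = 0.576, β = 0.8175: (α + β)/√2 = 0.9854, (α − β)/√2 = -0.1708.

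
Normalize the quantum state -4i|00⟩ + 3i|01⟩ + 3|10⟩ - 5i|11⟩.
-0.5208i|00⟩ + 0.3906i|01⟩ + 0.3906|10⟩ - 0.6509i|11⟩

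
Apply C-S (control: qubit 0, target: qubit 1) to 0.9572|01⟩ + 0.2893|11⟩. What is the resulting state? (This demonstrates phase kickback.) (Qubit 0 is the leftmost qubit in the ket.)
0.9572|01⟩ + 0.2893i|11⟩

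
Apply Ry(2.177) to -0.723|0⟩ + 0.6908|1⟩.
-0.9473|0⟩ - 0.3201|1⟩

Ry(2.177) = [[cos(θ/2), −sin(θ/2)], [sin(θ/2), cos(θ/2)]]; θ = 2.177, cos(θ/2) ≈ 0.463815, sin(θ/2) ≈ 0.885932.
With a = amp(|0⟩) = -0.723 and b = amp(|1⟩) = 0.6908:
new amp(|0⟩) = (0.463815)·a + (-0.885932)·b = -0.9473
new amp(|1⟩) = (0.885932)·a + (0.463815)·b = -0.3201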